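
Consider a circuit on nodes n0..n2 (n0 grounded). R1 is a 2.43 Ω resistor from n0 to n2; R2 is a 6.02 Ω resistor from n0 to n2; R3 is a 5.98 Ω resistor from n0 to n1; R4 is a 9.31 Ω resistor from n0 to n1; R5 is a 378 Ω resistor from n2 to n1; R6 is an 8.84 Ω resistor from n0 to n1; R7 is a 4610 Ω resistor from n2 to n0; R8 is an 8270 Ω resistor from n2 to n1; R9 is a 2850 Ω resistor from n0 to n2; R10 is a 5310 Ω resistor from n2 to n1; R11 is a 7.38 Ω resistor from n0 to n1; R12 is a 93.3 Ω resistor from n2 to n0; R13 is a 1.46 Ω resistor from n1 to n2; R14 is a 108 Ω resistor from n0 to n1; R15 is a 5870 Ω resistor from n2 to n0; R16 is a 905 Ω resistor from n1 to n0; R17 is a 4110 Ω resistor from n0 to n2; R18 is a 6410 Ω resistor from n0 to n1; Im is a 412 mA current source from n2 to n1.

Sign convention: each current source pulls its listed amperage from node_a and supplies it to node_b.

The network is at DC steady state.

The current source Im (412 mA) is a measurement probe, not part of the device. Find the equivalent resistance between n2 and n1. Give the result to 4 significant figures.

R_eq = 1.033 Ω

Apply KCL at each of the 2 non-ground nodes and solve the resulting linear system.
Node n1: branches {R3, R4, R5, R6, R8, R10, R11, R13, R14, R16, R18, Im} → V_1 = 0.2233
Node n2: branches {R1, R2, R5, R7, R8, R9, R10, R12, R13, R15, R17, Im} → V_2 = -0.2023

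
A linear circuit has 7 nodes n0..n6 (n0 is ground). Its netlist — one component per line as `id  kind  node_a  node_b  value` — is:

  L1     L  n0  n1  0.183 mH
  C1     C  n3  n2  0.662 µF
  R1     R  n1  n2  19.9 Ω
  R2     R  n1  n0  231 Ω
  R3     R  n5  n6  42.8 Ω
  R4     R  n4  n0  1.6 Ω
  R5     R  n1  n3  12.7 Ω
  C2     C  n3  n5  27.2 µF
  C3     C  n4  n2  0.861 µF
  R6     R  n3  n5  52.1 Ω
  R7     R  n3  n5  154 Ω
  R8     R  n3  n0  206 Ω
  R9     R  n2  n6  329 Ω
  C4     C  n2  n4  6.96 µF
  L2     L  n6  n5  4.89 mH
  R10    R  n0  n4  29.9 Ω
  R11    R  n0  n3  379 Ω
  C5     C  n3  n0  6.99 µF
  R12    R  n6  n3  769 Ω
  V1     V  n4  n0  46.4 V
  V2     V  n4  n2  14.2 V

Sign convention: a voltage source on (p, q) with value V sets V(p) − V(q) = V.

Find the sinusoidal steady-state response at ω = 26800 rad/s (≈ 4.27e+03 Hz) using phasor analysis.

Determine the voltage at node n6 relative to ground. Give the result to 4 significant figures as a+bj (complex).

8.141+0.8261j V

MNA unknowns: 6 node voltages V₁..V_6 plus 2 source currents (V1, V2)
L1: Y=0.000-0.2039j on G[0,1]
C1: Y=0.000+0.01774j on G[3,2]
R1: Y=0.05025+0.000j on G[1,2]
R2: Y=0.004329+0.000j on G[1,0]
R3: Y=0.02336+0.000j on G[5,6]
R4: Y=0.6250+0.000j on G[4,0]
R5: Y=0.07874+0.000j on G[1,3]
C2: Y=0.000+0.7290j on G[3,5]
C3: Y=0.000+0.02307j on G[4,2]
R6: Y=0.01919+0.000j on G[3,5]
R7: Y=0.006494+0.000j on G[3,5]
R8: Y=0.004854+0.000j on G[3,0]
R9: Y=0.003040+0.000j on G[2,6]
C4: Y=0.000+0.1865j on G[2,4]
L2: Y=0.000-0.007631j on G[6,5]
R10: Y=0.03344+0.000j on G[0,4]
R11: Y=0.002639+0.000j on G[0,3]
C5: Y=0.000+0.1873j on G[3,0]
R12: Y=0.001300+0.000j on G[6,3]
V1: row V4−V0=46.4, i_V1 at 4,0
V2: row V4−V2=14.2, i_V2 at 4,2
solve → V1=4.545+7.053j, V2=32.20+0.000j, V3=5.409+0.1728j, V4=46.40+0.000j, V5=5.408+0.07729j, V6=8.141+0.8261j
aux → i_V1=-32.02-0.1184j, i_V2=1.466-2.858j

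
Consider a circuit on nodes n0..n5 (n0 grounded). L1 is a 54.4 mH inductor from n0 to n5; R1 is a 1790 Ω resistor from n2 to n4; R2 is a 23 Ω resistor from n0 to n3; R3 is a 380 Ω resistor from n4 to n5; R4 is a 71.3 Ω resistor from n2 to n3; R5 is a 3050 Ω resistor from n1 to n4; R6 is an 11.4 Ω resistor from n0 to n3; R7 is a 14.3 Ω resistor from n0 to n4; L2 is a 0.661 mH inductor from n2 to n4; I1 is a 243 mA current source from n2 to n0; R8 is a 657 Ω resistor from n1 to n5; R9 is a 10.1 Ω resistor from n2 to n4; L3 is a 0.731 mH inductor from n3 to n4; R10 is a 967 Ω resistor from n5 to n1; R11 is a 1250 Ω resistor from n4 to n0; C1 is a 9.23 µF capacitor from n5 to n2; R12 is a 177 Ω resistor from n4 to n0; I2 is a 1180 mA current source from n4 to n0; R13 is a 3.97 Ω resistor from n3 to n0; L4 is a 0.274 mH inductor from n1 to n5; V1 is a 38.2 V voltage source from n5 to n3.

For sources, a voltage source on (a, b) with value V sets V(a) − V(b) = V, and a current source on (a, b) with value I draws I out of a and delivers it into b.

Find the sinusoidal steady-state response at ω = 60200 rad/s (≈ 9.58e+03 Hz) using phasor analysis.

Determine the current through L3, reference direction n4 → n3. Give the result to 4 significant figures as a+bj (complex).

0.05666-0.4122j A

Element admittances at ω=60200 rad/s:
  Y(L1) = 0.000-0.0003054j S between n0,n5
  Y(R1) = 0.0005587+0.000j S between n2,n4
  Y(R2) = 0.04348+0.000j S between n0,n3
  Y(R3) = 0.002632+0.000j S between n4,n5
  Y(R4) = 0.01403+0.000j S between n2,n3
  Y(R5) = 0.0003279+0.000j S between n1,n4
  Y(R6) = 0.08772+0.000j S between n0,n3
  Y(R7) = 0.06993+0.000j S between n0,n4
  Y(L2) = 0.000-0.02513j S between n2,n4
  I1: injects 0.243 A into n0 (from n2)
  Y(R8) = 0.001522+0.000j S between n1,n5
  Y(R9) = 0.09901+0.000j S between n2,n4
  Y(L3) = 0.000-0.02272j S between n3,n4
  Y(R10) = 0.001034+0.000j S between n5,n1
  Y(R11) = 0.0008000+0.000j S between n4,n0
  Y(C1) = 0.000+0.5556j S between n5,n2
  Y(R12) = 0.005650+0.000j S between n4,n0
  I2: injects 1.18 A into n0 (from n4)
  Y(R13) = 0.2519+0.000j S between n3,n0
  Y(L4) = 0.000-0.06063j S between n1,n5
  V1: constraint V(n5)−V(n3) = 38.2
Assemble and solve the 6×6 MNA system:
  V(n1)=32.07-0.5008j  V(n2)=32.40+4.788j  V(n3)=-6.112-0.3932j  V(n4)=12.03+2.100j  V(n5)=32.09-0.3932j
  i(V1)=-2.938+0.1889j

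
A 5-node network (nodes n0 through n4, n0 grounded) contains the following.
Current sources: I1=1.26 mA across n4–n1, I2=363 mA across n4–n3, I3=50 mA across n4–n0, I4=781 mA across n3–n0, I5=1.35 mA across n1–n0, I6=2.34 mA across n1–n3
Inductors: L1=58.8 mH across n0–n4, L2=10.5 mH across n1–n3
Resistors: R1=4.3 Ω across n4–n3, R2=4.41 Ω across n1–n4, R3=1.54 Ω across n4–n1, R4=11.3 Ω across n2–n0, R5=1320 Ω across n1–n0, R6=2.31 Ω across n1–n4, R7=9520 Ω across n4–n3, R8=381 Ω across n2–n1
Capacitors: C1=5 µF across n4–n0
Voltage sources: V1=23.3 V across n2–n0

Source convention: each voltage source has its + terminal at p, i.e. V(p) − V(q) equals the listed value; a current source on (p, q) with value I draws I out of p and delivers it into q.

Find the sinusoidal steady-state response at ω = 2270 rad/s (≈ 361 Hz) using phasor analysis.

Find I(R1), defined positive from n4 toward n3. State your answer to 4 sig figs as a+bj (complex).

0.4094+0.08622j A

Apply KCL at each of the 4 non-ground nodes and solve the resulting linear system.
Node n1: branches {I1, R2, R3, L2, I5, R5, R6, I6, R8} → V_1 = -98.81+113.0j
Node n2: branches {R4, R8, V1} → V_2 = 23.30+0.000j
Node n3: branches {I2, R1, L2, I4, R7, I6} → V_3 = -100.9+112.9j
Node n4: branches {I1, L1, I2, R1, R2, R3, I3, C1, R6, R7} → V_4 = -99.10+113.3j
Source currents: i(V1)=-2.382+0.2967j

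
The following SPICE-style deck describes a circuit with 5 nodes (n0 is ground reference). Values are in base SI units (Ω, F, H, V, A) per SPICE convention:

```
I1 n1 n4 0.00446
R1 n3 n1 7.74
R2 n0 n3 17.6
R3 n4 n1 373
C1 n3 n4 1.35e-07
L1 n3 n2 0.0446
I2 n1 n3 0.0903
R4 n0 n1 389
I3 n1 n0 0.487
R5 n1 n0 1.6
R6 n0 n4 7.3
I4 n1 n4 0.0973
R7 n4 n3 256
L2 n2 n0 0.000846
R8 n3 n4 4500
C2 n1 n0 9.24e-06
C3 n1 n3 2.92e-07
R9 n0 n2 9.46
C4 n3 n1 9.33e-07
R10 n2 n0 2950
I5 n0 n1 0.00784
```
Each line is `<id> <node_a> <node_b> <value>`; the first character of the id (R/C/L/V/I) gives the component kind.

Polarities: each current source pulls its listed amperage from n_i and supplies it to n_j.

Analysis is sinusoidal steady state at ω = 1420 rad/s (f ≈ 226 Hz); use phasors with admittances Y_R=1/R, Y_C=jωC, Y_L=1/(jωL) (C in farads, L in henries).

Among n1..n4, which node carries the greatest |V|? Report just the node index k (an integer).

MNA unknowns: 4 node voltages V₁..V_4
I1: z[1]−=0.00446, z[4]+=0.00446
R1: Y=0.1292+0.000j on G[3,1]
R2: Y=0.05682+0.000j on G[0,3]
R3: Y=0.002681+0.000j on G[4,1]
C1: Y=0.000+0.0001917j on G[3,4]
L1: Y=0.000-0.01579j on G[3,2]
I2: z[1]−=0.0903, z[3]+=0.0903
R4: Y=0.002571+0.000j on G[0,1]
I3: z[1]−=0.487, z[0]+=0.487
R5: Y=0.6250+0.000j on G[1,0]
R6: Y=0.1370+0.000j on G[0,4]
I4: z[1]−=0.0973, z[4]+=0.0973
R7: Y=0.003906+0.000j on G[4,3]
L2: Y=0.000-0.8324j on G[2,0]
R8: Y=0.0002222+0.000j on G[3,4]
C2: Y=0.000+0.01312j on G[1,0]
C3: Y=0.000+0.0004146j on G[1,3]
R9: Y=0.1057+0.000j on G[0,2]
C4: Y=0.000+0.001325j on G[3,1]
R10: Y=0.0003390+0.000j on G[2,0]
I5: z[0]−=0.00784, z[1]+=0.00784
solve → V1=-0.9020+0.01649j, V2=-0.002262+0.0001873j, V3=-0.1228-0.005135j, V4=0.6873-0.0009200j

1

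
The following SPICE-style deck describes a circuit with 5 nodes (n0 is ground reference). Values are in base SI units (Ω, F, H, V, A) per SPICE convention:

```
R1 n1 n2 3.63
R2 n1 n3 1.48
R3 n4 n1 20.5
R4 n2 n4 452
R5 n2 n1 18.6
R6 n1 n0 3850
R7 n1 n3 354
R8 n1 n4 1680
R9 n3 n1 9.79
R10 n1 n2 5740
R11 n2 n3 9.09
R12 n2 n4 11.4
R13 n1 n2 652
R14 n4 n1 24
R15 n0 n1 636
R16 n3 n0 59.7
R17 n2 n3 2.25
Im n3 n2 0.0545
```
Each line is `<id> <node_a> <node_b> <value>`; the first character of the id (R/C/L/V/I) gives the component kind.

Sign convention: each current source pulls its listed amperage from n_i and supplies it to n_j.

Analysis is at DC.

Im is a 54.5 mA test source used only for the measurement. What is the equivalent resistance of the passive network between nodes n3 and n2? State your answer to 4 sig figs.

R_eq = 1.237 Ω

Apply KCL at each of the 4 non-ground nodes and solve the resulting linear system.
Node n1: branches {R1, R2, R3, R5, R6, R7, R8, R9, R10, R13, R14, R15} → V_1 = 0.01973
Node n2: branches {R1, R4, R5, R10, R11, R12, R13, R17, Im} → V_2 = 0.06525
Node n3: branches {R2, R7, R9, R11, R16, R17, Im} → V_3 = -0.002158
Node n4: branches {R3, R4, R8, R12, R14} → V_4 = 0.04235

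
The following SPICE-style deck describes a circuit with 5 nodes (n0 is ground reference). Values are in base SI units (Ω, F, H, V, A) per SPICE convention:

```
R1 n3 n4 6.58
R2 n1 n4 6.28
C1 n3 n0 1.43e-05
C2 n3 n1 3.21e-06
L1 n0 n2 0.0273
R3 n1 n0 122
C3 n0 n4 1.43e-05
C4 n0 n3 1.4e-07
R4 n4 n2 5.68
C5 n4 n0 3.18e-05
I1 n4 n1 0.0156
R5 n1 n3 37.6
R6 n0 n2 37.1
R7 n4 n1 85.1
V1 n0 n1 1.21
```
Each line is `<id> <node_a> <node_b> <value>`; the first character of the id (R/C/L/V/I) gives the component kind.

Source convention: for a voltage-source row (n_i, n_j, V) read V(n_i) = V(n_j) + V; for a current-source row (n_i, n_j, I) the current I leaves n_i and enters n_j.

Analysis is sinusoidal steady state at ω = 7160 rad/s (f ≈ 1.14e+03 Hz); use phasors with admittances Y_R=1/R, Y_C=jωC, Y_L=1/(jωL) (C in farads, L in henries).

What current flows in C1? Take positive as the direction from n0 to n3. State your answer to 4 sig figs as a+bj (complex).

0.03648+0.01932j A

MNA unknowns: 4 node voltages V₁..V_4 plus 1 source current (V1)
R1: Y=0.1520+0.000j on G[3,4]
R2: Y=0.1592+0.000j on G[1,4]
C1: Y=0.000+0.1024j on G[3,0]
C2: Y=0.000+0.02298j on G[3,1]
L1: Y=0.000-0.005116j on G[0,2]
R3: Y=0.008197+0.000j on G[1,0]
C3: Y=0.000+0.1024j on G[0,4]
C4: Y=0.000+0.001002j on G[0,3]
R4: Y=0.1761+0.000j on G[4,2]
C5: Y=0.000+0.2277j on G[4,0]
I1: z[4]−=0.0156, z[1]+=0.0156
R5: Y=0.02660+0.000j on G[1,3]
R6: Y=0.02695+0.000j on G[0,2]
R7: Y=0.01175+0.000j on G[4,1]
V1: row V0−V1=1.21, i_V1 at 0,1
solve → V1=-1.210+0.000j, V2=-0.2751+0.3787j, V3=-0.1887+0.3563j, V4=-0.3063+0.4447j
aux → i_V1=-0.1990-0.1090j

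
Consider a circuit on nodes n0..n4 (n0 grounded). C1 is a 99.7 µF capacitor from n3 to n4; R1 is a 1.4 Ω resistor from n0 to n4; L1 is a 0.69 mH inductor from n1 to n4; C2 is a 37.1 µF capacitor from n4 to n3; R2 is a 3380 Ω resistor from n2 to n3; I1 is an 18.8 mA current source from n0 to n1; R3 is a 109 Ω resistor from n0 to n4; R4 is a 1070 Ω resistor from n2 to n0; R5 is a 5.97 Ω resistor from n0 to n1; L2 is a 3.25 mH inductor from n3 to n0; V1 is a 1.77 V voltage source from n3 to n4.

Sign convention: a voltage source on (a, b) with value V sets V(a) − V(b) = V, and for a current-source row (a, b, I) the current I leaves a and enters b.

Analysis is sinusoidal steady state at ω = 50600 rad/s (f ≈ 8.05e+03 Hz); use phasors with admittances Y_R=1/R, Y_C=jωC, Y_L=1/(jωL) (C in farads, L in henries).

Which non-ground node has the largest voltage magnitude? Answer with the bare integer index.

3

Apply KCL at each of the 4 non-ground nodes and solve the resulting linear system.
Node n1: branches {L1, I1, R5} → V_1 = 0.1108+0.01899j
Node n2: branches {R2, R4} → V_2 = 0.4255+0.002518j
Node n3: branches {C1, C2, R2, L2, V1} → V_3 = 1.770+0.01047j
Node n4: branches {C1, R1, L1, C2, R3, V1} → V_4 = -0.0003004+0.01047j
Source currents: i(V1)=-0.0004614-12.24j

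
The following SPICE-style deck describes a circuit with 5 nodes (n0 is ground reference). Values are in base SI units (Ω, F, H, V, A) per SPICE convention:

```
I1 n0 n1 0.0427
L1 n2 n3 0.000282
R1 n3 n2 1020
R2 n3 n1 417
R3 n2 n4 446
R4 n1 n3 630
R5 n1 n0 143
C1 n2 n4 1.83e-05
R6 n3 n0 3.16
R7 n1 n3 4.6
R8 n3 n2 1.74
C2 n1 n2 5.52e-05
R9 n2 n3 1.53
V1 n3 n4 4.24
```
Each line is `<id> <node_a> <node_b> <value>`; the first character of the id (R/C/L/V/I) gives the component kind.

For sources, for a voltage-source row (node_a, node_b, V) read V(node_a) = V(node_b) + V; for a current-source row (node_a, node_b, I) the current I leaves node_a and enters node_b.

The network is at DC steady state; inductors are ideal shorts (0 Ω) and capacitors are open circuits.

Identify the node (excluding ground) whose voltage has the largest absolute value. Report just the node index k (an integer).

Apply KCL at each of the 4 non-ground nodes and solve the resulting linear system.
Node n1: branches {I1, R2, R4, R5, R7, C2} → V_1 = 0.3111
Node n2: branches {L1, R1, R3, C1, R8, C2, R9} → V_2 = 0.1281
Node n3: branches {L1, R1, R2, R4, R6, R7, R8, R9, V1} → V_3 = 0.1281
Node n4: branches {R3, C1, V1} → V_4 = -4.112
Source currents: i(L1)=-0.009507, i(V1)=-0.009507

4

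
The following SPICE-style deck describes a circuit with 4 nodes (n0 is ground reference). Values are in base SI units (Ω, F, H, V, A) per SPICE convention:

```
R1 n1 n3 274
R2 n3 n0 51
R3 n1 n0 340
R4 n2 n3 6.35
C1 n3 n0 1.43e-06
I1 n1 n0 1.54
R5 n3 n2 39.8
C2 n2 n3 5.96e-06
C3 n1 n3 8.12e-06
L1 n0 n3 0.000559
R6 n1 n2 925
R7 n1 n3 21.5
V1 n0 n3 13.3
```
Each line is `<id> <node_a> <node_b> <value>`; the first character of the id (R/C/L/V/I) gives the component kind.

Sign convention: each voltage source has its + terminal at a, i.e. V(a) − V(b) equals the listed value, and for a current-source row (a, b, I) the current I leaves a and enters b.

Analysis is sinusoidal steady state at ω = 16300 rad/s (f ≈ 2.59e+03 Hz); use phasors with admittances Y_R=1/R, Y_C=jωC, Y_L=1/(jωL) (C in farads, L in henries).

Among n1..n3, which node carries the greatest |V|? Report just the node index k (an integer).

Apply KCL at each of the 3 non-ground nodes and solve the resulting linear system.
Node n1: branches {R1, R3, I1, C3, R6, R7} → V_1 = -17.28+9.712j
Node n2: branches {R4, R5, C2, R6} → V_2 = -13.29+0.05434j
Node n3: branches {R1, R2, R4, C1, R5, C2, C3, L1, R7, V1} → V_3 = -13.30+0.000j
Source currents: i(V1)=1.228+1.178j

1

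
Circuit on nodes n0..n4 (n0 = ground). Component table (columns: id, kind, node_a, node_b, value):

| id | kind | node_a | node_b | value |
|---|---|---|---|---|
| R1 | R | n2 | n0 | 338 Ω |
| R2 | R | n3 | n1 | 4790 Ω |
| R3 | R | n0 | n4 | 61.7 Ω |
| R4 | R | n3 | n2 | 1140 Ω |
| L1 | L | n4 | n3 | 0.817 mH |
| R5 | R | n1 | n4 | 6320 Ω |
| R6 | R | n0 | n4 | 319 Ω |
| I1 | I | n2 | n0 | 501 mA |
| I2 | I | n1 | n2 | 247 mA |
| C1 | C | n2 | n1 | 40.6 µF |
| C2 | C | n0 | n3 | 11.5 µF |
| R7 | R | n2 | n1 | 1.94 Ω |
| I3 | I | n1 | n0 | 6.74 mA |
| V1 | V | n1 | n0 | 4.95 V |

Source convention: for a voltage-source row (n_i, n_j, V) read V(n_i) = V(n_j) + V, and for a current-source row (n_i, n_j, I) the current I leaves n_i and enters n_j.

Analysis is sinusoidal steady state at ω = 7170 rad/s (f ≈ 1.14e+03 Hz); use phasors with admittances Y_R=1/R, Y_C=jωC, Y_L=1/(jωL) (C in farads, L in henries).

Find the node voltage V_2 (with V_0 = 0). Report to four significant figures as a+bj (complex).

4.550+0.2241j V

Apply KCL at each of the 4 non-ground nodes and solve the resulting linear system.
Node n1: branches {R2, R5, I2, C1, R7, I3, V1} → V_1 = 4.950+0.000j
Node n2: branches {R1, R4, I1, I2, C1, R7} → V_2 = 4.550+0.2241j
Node n3: branches {R2, R4, L1, C2} → V_3 = 0.01847-0.06756j
Node n4: branches {R3, L1, R5, R6} → V_4 = 0.01113-0.06424j
Source currents: i(V1)=-0.5270-0.0009432j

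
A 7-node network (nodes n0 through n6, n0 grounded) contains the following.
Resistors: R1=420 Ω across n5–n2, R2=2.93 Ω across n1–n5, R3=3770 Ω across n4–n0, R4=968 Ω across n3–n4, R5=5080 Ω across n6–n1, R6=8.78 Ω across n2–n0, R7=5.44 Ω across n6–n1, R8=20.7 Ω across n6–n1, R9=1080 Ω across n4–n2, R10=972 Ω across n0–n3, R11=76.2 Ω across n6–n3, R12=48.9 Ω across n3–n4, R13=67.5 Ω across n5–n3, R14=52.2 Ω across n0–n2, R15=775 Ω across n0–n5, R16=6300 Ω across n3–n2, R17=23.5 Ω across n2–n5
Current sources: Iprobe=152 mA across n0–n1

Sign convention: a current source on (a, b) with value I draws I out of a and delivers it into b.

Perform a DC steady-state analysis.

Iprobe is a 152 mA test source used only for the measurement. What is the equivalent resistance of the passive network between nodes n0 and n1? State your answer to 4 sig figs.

MNA unknowns: 6 node voltages V₁..V_6
R1: Y=0.002381 on G[5,2]
R2: Y=0.3413 on G[1,5]
R3: Y=0.0002653 on G[4,0]
R4: Y=0.001033 on G[3,4]
R5: Y=0.0001969 on G[6,1]
R6: Y=0.1139 on G[2,0]
R7: Y=0.1838 on G[6,1]
R8: Y=0.04831 on G[6,1]
R9: Y=0.0009259 on G[4,2]
R10: Y=0.001029 on G[0,3]
R11: Y=0.01312 on G[6,3]
R12: Y=0.02045 on G[3,4]
R13: Y=0.01481 on G[5,3]
R14: Y=0.01916 on G[0,2]
R15: Y=0.001290 on G[0,5]
R16: Y=0.0001587 on G[3,2]
R17: Y=0.04255 on G[2,5]
Iprobe: z[0]−=0.152, z[1]+=0.152
solve → V1=4.569, V2=1.063, V3=4.035, V4=3.867, V5=4.144, V6=4.541

R_eq = 30.06 Ω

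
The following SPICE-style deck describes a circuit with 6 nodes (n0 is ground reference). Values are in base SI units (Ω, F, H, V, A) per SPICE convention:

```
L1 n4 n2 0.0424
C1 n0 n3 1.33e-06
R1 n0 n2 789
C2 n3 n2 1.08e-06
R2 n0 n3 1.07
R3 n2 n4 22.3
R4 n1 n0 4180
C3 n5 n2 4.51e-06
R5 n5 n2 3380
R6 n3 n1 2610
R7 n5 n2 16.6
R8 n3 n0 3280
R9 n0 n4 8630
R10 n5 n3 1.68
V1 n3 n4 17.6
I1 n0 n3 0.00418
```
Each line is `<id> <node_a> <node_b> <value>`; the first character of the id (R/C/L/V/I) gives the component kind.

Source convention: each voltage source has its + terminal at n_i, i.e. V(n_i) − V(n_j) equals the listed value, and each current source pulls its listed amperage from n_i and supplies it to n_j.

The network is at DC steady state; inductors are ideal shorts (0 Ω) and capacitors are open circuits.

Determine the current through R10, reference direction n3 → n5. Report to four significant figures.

Element admittances at DC:
  L1: short n4↔n2 (DC inductor)
  Y(C1) = 0.000 S between n0,n3
  Y(R1) = 0.001267 S between n0,n2
  Y(C2) = 0.000 S between n3,n2
  Y(R2) = 0.9346 S between n0,n3
  Y(R3) = 0.04484 S between n2,n4
  Y(R4) = 0.0002392 S between n1,n0
  Y(C3) = 0.000 S between n5,n2
  Y(R5) = 0.0002959 S between n5,n2
  Y(R6) = 0.0003831 S between n3,n1
  Y(R7) = 0.06024 S between n5,n2
  Y(R8) = 0.0003049 S between n3,n0
  Y(R9) = 0.0001159 S between n0,n4
  Y(R10) = 0.5952 S between n5,n3
  V1: constraint V(n3)−V(n4) = 17.6
  I1: injects 0.00418 A into n3 (from n0)
Assemble and solve the 7×7 MNA system:
  V(n1)=0.01875  V(n2)=-17.57  V(n3)=0.03046  V(n4)=-17.57  V(n5)=-1.594
  i(L1)=-0.9894  i(V1)=-0.9914

0.9671 A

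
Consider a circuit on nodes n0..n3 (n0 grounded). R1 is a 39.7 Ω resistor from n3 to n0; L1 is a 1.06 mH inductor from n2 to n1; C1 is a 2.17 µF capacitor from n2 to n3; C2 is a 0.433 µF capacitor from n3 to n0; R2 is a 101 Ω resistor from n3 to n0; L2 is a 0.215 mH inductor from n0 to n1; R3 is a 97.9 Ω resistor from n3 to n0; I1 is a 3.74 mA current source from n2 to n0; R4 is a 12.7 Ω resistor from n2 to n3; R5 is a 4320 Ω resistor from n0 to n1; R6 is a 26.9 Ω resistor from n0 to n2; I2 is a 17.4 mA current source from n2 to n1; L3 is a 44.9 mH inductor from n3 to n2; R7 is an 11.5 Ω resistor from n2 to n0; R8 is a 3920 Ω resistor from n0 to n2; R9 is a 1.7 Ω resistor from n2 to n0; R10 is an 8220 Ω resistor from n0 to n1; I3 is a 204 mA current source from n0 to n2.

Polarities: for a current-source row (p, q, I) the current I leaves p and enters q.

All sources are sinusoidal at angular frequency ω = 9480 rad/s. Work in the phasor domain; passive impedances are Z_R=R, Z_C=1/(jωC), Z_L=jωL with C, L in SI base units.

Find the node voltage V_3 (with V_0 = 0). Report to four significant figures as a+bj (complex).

0.1579+0.02467j V

Apply KCL at each of the 3 non-ground nodes and solve the resulting linear system.
Node n1: branches {L1, L2, R5, I2, R10} → V_1 = 0.04180+0.03389j
Node n2: branches {L1, C1, I1, R4, R6, I2, L3, R7, R8, R9, I3} → V_2 = 0.2478+0.02629j
Node n3: branches {R1, C1, C2, R2, R3, R4, L3} → V_3 = 0.1579+0.02467j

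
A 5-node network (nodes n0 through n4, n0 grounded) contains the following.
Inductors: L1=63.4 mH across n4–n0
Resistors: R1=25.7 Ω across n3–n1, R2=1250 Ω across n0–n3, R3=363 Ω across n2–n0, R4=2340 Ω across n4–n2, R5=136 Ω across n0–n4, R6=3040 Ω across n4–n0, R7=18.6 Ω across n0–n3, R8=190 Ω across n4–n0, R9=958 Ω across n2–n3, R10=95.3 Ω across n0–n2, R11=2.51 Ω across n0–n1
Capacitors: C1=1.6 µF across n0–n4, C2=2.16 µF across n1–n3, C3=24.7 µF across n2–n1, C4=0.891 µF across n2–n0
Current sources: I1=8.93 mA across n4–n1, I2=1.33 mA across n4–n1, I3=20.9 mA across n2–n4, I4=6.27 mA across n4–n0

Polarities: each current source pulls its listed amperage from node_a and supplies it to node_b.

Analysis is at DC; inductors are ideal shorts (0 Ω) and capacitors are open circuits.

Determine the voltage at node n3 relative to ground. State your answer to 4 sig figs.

-0.006257 V

Apply KCL at each of the 4 non-ground nodes and solve the resulting linear system.
Node n1: branches {R1, C2, I1, R11, I2, C3} → V_1 = 0.02290
Node n2: branches {R3, R4, R9, R10, I3, C3, C4} → V_2 = -1.420
Node n3: branches {R1, R2, C2, R7, R9} → V_3 = -0.006257
Node n4: branches {L1, C1, I1, R4, R5, R6, R8, I2, I3, I4} → V_4 = 0.000
Source currents: i(L1)=0.003763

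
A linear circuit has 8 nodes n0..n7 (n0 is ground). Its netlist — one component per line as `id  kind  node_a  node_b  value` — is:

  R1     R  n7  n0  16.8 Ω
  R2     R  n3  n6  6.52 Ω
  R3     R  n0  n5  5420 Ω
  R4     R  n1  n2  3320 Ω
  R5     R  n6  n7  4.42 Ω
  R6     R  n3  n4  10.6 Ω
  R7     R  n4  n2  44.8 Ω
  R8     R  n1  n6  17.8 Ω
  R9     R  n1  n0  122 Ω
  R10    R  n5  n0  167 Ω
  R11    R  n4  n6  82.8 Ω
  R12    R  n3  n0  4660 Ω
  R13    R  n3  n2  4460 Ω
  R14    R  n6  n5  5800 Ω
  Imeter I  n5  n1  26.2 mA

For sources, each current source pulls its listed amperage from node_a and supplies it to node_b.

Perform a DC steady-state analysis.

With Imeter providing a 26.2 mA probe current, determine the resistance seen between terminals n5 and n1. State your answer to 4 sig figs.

Element admittances at DC:
  Y(R1) = 0.05952 S between n7,n0
  Y(R2) = 0.1534 S between n3,n6
  Y(R3) = 0.0001845 S between n0,n5
  Y(R4) = 0.0003012 S between n1,n2
  Y(R5) = 0.2262 S between n6,n7
  Y(R6) = 0.09434 S between n3,n4
  Y(R7) = 0.02232 S between n4,n2
  Y(R8) = 0.05618 S between n1,n6
  Y(R9) = 0.008197 S between n1,n0
  Y(R10) = 0.005988 S between n5,n0
  Y(R11) = 0.01208 S between n4,n6
  Y(R12) = 0.0002146 S between n3,n0
  Y(R13) = 0.0002242 S between n3,n2
  Y(R14) = 0.0001724 S between n6,n5
  Imeter: injects 0.0262 A into n1 (from n5)
Assemble and solve the 7×7 MNA system:
  V(n1)=0.7592  V(n2)=0.4112  V(n3)=0.4055  V(n4)=0.4065  V(n5)=-4.118  V(n6)=0.4055  V(n7)=0.3210

R_eq = 186.2 Ω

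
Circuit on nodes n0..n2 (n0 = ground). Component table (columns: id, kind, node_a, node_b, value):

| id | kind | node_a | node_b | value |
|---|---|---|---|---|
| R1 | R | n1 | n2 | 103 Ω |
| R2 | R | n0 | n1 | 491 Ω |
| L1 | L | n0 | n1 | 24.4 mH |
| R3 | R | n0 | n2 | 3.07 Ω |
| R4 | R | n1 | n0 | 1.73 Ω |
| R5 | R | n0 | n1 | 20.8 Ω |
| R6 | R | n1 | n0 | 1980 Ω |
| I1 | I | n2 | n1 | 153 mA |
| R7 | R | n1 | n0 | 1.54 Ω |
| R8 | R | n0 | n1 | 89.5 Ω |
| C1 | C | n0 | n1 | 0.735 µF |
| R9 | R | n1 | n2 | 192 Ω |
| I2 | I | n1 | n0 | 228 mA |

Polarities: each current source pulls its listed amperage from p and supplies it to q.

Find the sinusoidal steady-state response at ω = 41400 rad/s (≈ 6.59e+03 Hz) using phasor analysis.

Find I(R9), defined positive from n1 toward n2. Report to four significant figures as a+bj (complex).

0.002027+7.047e-06j A

MNA unknowns: 2 node voltages V₁..V_2
R1: Y=0.009709+0.000j on G[1,2]
R2: Y=0.002037+0.000j on G[0,1]
L1: Y=0.000-0.0009899j on G[0,1]
R3: Y=0.3257+0.000j on G[0,2]
R4: Y=0.5780+0.000j on G[1,0]
R5: Y=0.04808+0.000j on G[0,1]
R6: Y=0.0005051+0.000j on G[1,0]
I1: z[2]−=0.153, z[1]+=0.153
R7: Y=0.6494+0.000j on G[1,0]
R8: Y=0.01117+0.000j on G[0,1]
C1: Y=0.000+0.03043j on G[0,1]
R9: Y=0.005208+0.000j on G[1,2]
I2: z[1]−=0.228, z[0]+=0.228
solve → V1=-0.06265+0.001415j, V2=-0.4519+6.196e-05j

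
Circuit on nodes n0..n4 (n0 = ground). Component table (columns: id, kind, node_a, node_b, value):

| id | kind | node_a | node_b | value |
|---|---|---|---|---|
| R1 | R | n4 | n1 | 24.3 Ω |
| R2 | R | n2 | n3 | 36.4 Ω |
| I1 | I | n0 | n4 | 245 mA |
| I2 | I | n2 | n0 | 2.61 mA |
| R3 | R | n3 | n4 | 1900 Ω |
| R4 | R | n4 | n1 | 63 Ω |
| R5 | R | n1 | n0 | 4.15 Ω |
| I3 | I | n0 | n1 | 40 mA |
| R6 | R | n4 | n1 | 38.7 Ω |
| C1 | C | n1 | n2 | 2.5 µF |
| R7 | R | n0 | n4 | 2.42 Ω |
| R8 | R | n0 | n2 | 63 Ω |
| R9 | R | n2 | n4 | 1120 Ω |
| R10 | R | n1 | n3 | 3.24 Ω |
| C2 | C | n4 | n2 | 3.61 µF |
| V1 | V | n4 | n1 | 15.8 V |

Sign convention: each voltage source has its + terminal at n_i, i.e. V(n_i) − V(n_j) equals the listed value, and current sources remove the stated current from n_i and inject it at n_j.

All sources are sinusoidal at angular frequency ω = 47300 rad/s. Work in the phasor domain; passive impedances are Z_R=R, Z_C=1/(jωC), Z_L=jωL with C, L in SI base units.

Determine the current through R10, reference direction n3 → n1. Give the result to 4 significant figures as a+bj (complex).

Element admittances at ω=47300 rad/s:
  Y(R1) = 0.04115+0.000j S between n4,n1
  Y(R2) = 0.02747+0.000j S between n2,n3
  I1: injects 0.245 A into n4 (from n0)
  I2: injects 0.00261 A into n0 (from n2)
  Y(R3) = 0.0005263+0.000j S between n3,n4
  Y(R4) = 0.01587+0.000j S between n4,n1
  Y(R5) = 0.2410+0.000j S between n1,n0
  I3: injects 0.04 A into n1 (from n0)
  Y(R6) = 0.02584+0.000j S between n4,n1
  Y(C1) = 0.000+0.1183j S between n1,n2
  Y(R7) = 0.4132+0.000j S between n0,n4
  Y(R8) = 0.01587+0.000j S between n0,n2
  Y(R9) = 0.0008929+0.000j S between n2,n4
  Y(R10) = 0.3086+0.000j S between n1,n3
  Y(C2) = 0.000+0.1708j S between n4,n2
  V1: constraint V(n4)−V(n1) = 15.8
Assemble and solve the 5×5 MNA system:
  V(n1)=-9.541-0.01834j  V(n2)=-0.3172+0.7559j  V(n3)=-8.763+0.04484j  V(n4)=6.259-0.01834j
  i(V1)=-3.797-1.115j

0.2399+0.01950j A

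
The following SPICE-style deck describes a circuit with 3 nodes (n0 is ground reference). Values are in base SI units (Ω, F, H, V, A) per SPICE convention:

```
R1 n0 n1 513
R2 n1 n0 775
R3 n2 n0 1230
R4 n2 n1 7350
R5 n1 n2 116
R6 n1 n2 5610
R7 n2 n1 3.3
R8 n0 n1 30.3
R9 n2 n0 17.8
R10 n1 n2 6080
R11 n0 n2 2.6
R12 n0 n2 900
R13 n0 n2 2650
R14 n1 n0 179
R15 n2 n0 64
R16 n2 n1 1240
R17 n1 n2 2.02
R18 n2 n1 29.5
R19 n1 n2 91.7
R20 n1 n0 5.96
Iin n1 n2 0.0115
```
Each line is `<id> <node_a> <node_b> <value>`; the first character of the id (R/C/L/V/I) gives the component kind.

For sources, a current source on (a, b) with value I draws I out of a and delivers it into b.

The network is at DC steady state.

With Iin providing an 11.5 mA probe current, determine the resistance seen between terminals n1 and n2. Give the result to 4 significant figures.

R_eq = 1.003 Ω

Apply KCL at each of the 2 non-ground nodes and solve the resulting linear system.
Node n1: branches {R1, R2, R4, R5, R6, R7, R8, R10, R14, R16, R17, R18, R19, R20, Iin} → V_1 = -0.007920
Node n2: branches {R3, R4, R5, R6, R7, R9, R10, R11, R12, R13, R15, R16, R17, R18, R19, Iin} → V_2 = 0.003619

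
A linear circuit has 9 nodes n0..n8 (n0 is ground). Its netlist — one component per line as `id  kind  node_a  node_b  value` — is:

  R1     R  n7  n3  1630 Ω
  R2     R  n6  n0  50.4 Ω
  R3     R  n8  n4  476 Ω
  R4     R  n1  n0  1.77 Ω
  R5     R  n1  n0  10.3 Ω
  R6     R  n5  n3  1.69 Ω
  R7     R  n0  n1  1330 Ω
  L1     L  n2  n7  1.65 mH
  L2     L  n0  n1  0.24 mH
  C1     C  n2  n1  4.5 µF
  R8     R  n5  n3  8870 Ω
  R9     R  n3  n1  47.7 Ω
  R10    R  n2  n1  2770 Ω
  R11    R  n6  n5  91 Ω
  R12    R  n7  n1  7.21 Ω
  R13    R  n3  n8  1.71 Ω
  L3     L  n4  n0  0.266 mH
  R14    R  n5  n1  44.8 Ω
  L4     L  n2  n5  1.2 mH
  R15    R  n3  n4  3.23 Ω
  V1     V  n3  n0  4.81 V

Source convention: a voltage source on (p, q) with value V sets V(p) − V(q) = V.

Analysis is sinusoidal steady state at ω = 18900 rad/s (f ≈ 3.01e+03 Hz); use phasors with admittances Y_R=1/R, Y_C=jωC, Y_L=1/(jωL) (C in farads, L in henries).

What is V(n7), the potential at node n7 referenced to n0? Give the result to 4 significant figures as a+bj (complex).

-1.236+0.7291j V

Element admittances at ω=18900 rad/s:
  Y(R1) = 0.0006135+0.000j S between n7,n3
  Y(R2) = 0.01984+0.000j S between n6,n0
  Y(R3) = 0.002101+0.000j S between n8,n4
  Y(R4) = 0.5650+0.000j S between n1,n0
  Y(R5) = 0.09709+0.000j S between n1,n0
  Y(R6) = 0.5917+0.000j S between n5,n3
  Y(R7) = 0.0007519+0.000j S between n0,n1
  Y(L1) = 0.000-0.03207j S between n2,n7
  Y(L2) = 0.000-0.2205j S between n0,n1
  Y(C1) = 0.000+0.08505j S between n2,n1
  Y(R8) = 0.0001127+0.000j S between n5,n3
  Y(R9) = 0.02096+0.000j S between n3,n1
  Y(R10) = 0.0003610+0.000j S between n2,n1
  Y(R11) = 0.01099+0.000j S between n6,n5
  Y(R12) = 0.1387+0.000j S between n7,n1
  Y(R13) = 0.5848+0.000j S between n3,n8
  Y(L3) = 0.000-0.1989j S between n4,n0
  Y(R14) = 0.02232+0.000j S between n5,n1
  Y(L4) = 0.000-0.04409j S between n2,n5
  Y(R15) = 0.3096+0.000j S between n3,n4
  V1: constraint V(n3)−V(n0) = 4.81
Assemble and solve the 9×9 MNA system:
  V(n1)=0.9543-0.2776j  V(n2)=-5.605-8.861j  V(n3)=4.810+0.000j  V(n4)=3.418+2.181j  V(n5)=3.940+0.6675j  V(n6)=1.404+0.2379j  V(n7)=-1.236+0.7291j  V(n8)=4.805+0.007808j
  i(V1)=-1.033+1.070j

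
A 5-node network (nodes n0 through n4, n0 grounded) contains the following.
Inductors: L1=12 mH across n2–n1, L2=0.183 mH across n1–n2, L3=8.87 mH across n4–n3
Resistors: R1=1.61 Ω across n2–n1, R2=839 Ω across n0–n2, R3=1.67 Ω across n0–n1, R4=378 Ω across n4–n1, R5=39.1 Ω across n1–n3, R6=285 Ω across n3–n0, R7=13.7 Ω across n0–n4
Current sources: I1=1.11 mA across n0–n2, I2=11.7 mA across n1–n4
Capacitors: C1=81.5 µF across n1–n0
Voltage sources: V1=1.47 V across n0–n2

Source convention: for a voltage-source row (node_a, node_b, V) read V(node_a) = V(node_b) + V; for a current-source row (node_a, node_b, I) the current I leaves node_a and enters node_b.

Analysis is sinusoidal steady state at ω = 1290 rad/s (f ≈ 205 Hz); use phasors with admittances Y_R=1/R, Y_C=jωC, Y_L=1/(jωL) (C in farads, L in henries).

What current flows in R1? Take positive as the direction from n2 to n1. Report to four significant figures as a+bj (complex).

-0.01592-0.1285j A

Element admittances at ω=1290 rad/s:
  Y(L1) = 0.000-0.06460j S between n2,n1
  Y(R1) = 0.6211+0.000j S between n2,n1
  Y(R2) = 0.001192+0.000j S between n0,n2
  Y(R3) = 0.5988+0.000j S between n0,n1
  I1: injects 0.00111 A into n2 (from n0)
  Y(L2) = 0.000-4.236j S between n1,n2
  Y(R4) = 0.002646+0.000j S between n4,n1
  Y(C1) = 0.000+0.1051j S between n1,n0
  Y(R5) = 0.02558+0.000j S between n1,n3
  Y(R6) = 0.003509+0.000j S between n3,n0
  Y(R7) = 0.07299+0.000j S between n0,n4
  I2: injects 0.0117 A into n4 (from n1)
  Y(L3) = 0.000-0.08740j S between n4,n3
  V1: constraint V(n0)−V(n2) = 1.47
Assemble and solve the 5×5 MNA system:
  V(n1)=-1.444+0.2069j  V(n2)=-1.470+0.000j  V(n3)=-0.3604-0.1629j  V(n4)=-0.2456+0.1398j
  i(V1)=-0.9087-0.01831j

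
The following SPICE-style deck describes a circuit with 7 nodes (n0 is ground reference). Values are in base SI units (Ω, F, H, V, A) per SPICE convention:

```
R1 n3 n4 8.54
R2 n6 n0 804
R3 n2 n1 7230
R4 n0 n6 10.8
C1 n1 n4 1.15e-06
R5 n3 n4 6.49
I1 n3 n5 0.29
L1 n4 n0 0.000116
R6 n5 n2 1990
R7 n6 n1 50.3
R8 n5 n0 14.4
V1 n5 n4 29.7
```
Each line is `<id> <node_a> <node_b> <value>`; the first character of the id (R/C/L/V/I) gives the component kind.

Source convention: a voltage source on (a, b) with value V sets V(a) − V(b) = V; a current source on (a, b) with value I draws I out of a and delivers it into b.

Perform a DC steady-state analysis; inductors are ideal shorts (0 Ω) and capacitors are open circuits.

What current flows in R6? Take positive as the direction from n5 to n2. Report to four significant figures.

Apply KCL at each of the 6 non-ground nodes and solve the resulting linear system.
Node n1: branches {R3, C1, R7} → V_1 = 0.1951
Node n2: branches {R3, R6} → V_2 = 23.33
Node n3: branches {R1, R5, I1} → V_3 = -1.069
Node n4: branches {R1, C1, R5, L1, V1} → V_4 = 0.000
Node n5: branches {I1, R6, R8, V1} → V_5 = 29.70
Node n6: branches {R2, R4, R7} → V_6 = 0.03410
Source currents: i(L1)=-2.066, i(V1)=-1.776

0.003200 A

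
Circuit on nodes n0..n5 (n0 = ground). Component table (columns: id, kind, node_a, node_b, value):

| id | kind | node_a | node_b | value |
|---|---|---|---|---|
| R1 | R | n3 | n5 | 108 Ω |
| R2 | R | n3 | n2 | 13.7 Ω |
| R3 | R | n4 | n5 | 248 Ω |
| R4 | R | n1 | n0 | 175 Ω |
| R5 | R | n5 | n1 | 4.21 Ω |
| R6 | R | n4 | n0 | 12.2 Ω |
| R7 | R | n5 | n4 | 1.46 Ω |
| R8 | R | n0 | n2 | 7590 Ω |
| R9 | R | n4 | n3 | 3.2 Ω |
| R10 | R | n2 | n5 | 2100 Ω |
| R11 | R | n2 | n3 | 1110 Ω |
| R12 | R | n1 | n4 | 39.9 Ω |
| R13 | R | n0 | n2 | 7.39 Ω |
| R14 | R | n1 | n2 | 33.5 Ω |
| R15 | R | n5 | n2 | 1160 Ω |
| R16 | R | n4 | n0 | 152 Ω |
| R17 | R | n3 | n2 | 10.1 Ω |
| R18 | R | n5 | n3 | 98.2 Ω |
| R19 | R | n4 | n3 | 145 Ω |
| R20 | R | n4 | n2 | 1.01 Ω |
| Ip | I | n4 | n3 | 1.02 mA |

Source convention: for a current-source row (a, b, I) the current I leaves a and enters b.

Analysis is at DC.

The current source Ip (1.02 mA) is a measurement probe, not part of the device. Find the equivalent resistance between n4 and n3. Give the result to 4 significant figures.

Element admittances at DC:
  Y(R1) = 0.009259 S between n3,n5
  Y(R2) = 0.07299 S between n3,n2
  Y(R3) = 0.004032 S between n4,n5
  Y(R4) = 0.005714 S between n1,n0
  Y(R5) = 0.2375 S between n5,n1
  Y(R6) = 0.08197 S between n4,n0
  Y(R7) = 0.6849 S between n5,n4
  Y(R8) = 0.0001318 S between n0,n2
  Y(R9) = 0.3125 S between n4,n3
  Y(R10) = 0.0004762 S between n2,n5
  Y(R11) = 0.0009009 S between n2,n3
  Y(R12) = 0.02506 S between n1,n4
  Y(R13) = 0.1353 S between n0,n2
  Y(R14) = 0.02985 S between n1,n2
  Y(R15) = 0.0008621 S between n5,n2
  Y(R16) = 0.006579 S between n4,n0
  Y(R17) = 0.09901 S between n3,n2
  Y(R18) = 0.01018 S between n5,n3
  Y(R19) = 0.006897 S between n4,n3
  Y(R20) = 0.9901 S between n4,n2
  Ip: injects 0.00102 A into n3 (from n4)
Assemble and solve the 5×5 MNA system:
  V(n1)=-9.038e-05  V(n2)=0.0001178  V(n3)=0.001920  V(n4)=-0.0001743  V(n5)=-0.0001099

R_eq = 2.053 Ω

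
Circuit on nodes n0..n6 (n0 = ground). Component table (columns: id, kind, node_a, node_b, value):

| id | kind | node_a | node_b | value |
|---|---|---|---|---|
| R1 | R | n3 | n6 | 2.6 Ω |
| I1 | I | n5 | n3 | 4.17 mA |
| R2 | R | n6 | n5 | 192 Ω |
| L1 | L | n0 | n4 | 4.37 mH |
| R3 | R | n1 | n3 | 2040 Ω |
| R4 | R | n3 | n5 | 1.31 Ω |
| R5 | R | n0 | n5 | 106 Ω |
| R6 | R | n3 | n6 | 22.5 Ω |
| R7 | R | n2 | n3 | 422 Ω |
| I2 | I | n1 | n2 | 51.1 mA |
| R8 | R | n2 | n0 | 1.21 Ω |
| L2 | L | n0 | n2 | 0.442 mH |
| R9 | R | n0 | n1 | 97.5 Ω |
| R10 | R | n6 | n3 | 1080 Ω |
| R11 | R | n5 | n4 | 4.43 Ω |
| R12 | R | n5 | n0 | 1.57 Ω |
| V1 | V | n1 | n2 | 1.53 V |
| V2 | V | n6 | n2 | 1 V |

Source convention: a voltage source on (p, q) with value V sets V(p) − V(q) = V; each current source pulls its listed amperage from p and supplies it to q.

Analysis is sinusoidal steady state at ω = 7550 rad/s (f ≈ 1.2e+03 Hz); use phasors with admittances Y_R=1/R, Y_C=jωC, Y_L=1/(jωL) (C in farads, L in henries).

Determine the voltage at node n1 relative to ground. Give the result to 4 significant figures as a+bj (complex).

1.342-0.05245j V

Element admittances at ω=7550 rad/s:
  Y(R1) = 0.3846+0.000j S between n3,n6
  I1: injects 0.00417 A into n3 (from n5)
  Y(R2) = 0.005208+0.000j S between n6,n5
  Y(L1) = 0.000-0.03031j S between n0,n4
  Y(R3) = 0.0004902+0.000j S between n1,n3
  Y(R4) = 0.7634+0.000j S between n3,n5
  Y(R5) = 0.009434+0.000j S between n0,n5
  Y(R6) = 0.04444+0.000j S between n3,n6
  Y(R7) = 0.002370+0.000j S between n2,n3
  I2: injects 0.0511 A into n2 (from n1)
  Y(R8) = 0.8264+0.000j S between n2,n0
  Y(L2) = 0.000-0.2997j S between n0,n2
  Y(R9) = 0.01026+0.000j S between n0,n1
  Y(R10) = 0.0009259+0.000j S between n6,n3
  Y(R11) = 0.2257+0.000j S between n5,n4
  Y(R12) = 0.6369+0.000j S between n5,n0
  V1: constraint V(n1)−V(n2) = 1.53
  V2: constraint V(n6)−V(n2) = 1
Assemble and solve the 8×8 MNA system:
  V(n1)=1.342-0.05245j  V(n2)=-0.1881-0.05245j  V(n3)=0.4502-0.02415j  V(n4)=0.2392+0.02402j  V(n5)=0.2424-0.008096j  V(n6)=0.8119-0.05245j
  i(V1)=-0.06530+0.0005518j  i(V2)=-0.1585+0.01240j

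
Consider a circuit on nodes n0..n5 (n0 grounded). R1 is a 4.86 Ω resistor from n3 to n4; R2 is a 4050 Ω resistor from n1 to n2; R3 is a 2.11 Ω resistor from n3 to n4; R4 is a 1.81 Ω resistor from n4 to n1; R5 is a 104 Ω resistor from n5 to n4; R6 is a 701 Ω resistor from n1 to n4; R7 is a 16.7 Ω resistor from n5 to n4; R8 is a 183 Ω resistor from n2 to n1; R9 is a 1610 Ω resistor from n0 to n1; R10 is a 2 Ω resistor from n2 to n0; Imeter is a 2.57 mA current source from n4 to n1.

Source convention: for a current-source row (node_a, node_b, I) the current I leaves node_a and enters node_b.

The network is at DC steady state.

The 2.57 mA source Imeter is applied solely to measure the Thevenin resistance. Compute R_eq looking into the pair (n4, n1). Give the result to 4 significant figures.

MNA unknowns: 5 node voltages V₁..V_5
R1: Y=0.2058 on G[3,4]
R2: Y=0.0002469 on G[1,2]
R3: Y=0.4739 on G[3,4]
R4: Y=0.5525 on G[4,1]
R5: Y=0.009615 on G[5,4]
R6: Y=0.001427 on G[1,4]
R7: Y=0.05988 on G[5,4]
R8: Y=0.005464 on G[2,1]
R9: Y=0.0006211 on G[0,1]
R10: Y=0.5000 on G[2,0]
Imeter: z[4]−=0.00257, z[1]+=0.00257
solve → V1=0.000, V2=0.000, V3=-0.004640, V4=-0.004640, V5=-0.004640

R_eq = 1.805 Ω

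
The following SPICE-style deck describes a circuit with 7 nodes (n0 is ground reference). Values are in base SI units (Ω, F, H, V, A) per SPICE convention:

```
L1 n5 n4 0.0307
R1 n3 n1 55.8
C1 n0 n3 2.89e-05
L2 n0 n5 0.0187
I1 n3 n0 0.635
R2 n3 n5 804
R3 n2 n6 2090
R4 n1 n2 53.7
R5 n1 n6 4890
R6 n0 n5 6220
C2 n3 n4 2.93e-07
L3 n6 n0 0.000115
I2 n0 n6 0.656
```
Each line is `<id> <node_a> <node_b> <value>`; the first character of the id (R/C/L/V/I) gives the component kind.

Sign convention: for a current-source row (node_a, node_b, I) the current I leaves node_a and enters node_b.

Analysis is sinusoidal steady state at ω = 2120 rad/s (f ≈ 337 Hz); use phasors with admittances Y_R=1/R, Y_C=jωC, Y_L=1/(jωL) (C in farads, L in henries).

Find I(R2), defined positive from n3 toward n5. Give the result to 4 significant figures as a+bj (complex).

0.0002525+0.01307j A

MNA unknowns: 6 node voltages V₁..V_6
L1: Y=0.000-0.01536j on G[5,4]
R1: Y=0.01792+0.000j on G[3,1]
C1: Y=0.000+0.06127j on G[0,3]
L2: Y=0.000-0.02522j on G[0,5]
I1: z[3]−=0.635, z[0]+=0.635
R2: Y=0.001244+0.000j on G[3,5]
R3: Y=0.0004785+0.000j on G[2,6]
R4: Y=0.01862+0.000j on G[1,2]
R5: Y=0.0002045+0.000j on G[1,6]
R6: Y=0.0001608+0.000j on G[0,5]
C2: Y=0.000+0.0006212j on G[3,4]
L3: Y=0.000-4.102j on G[6,0]
I2: z[0]−=0.656, z[6]+=0.656
solve → V1=-0.3105+9.890j, V2=-0.3028+9.646j, V3=-0.3221+10.25j, V4=-0.5336-0.6992j, V5=-0.5251-0.2564j, V6=-0.001592+0.1599j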